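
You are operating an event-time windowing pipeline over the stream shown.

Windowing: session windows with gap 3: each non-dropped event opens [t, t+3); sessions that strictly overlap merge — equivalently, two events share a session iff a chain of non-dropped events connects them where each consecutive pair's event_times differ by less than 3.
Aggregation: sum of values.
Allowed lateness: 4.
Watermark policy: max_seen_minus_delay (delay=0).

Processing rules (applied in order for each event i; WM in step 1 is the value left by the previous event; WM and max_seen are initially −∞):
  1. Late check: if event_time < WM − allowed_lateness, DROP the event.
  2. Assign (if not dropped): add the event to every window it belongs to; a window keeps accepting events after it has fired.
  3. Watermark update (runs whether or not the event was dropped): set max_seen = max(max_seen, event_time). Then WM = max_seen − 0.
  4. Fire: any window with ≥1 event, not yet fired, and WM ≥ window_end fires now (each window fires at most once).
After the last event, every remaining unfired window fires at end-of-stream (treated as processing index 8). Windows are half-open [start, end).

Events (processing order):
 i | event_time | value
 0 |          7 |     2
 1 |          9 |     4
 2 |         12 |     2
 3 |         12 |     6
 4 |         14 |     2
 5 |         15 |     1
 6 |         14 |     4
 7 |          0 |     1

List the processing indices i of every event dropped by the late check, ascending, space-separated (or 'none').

7

i=0 t=7 v=2: → [7,10); WM=7
i=1 t=9 v=4: → [7,12); WM=9
i=2 t=12 v=2: → [12,15); WM=12
i=3 t=12 v=6: → [12,15); WM=12
i=4 t=14 v=2: → [12,17); WM=14
i=5 t=15 v=1: → [12,18); WM=15
i=6 t=14 v=4: → [12,18); WM=15
i=7 t=0 v=1: DROP (t<15-4); WM=15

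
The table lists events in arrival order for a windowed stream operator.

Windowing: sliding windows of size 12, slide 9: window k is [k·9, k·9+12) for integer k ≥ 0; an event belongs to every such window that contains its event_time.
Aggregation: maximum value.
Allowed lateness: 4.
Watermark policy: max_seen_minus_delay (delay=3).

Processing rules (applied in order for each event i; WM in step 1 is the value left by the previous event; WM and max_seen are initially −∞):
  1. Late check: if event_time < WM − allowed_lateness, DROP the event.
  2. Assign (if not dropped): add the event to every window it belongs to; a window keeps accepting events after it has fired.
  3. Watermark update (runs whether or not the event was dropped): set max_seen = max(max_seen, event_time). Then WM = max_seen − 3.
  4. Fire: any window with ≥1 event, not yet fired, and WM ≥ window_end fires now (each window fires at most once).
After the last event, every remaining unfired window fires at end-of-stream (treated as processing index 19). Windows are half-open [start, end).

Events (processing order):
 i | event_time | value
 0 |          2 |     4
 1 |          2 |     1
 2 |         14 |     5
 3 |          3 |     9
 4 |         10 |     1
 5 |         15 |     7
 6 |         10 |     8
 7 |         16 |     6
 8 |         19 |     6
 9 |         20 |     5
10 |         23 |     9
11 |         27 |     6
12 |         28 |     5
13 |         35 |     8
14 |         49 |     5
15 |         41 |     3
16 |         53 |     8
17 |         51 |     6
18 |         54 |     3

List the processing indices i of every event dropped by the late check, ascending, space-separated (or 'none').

3 15

i=0 t=2 v=4: → [0,12); WM=-1
i=1 t=2 v=1: → [0,12); WM=-1
i=2 t=14 v=5: → [9,21); WM=11
i=3 t=3 v=9: DROP (t<11-4); WM=11
i=4 t=10 v=1: → [9,21),[0,12); WM=11
i=5 t=15 v=7: → [9,21); WM=12; [0,12) fires=4
i=6 t=10 v=8: → [9,21),[0,12); WM=12
i=7 t=16 v=6: → [9,21); WM=13
i=8 t=19 v=6: → [18,30),[9,21); WM=16
i=9 t=20 v=5: → [18,30),[9,21); WM=17
i=10 t=23 v=9: → [18,30); WM=20
i=11 t=27 v=6: → [27,39),[18,30); WM=24; [9,21) fires=8
i=12 t=28 v=5: → [27,39),[18,30); WM=25
i=13 t=35 v=8: → [27,39); WM=32; [18,30) fires=9
i=14 t=49 v=5: → [45,57); WM=46; [27,39) fires=8
i=15 t=41 v=3: DROP (t<46-4); WM=46
i=16 t=53 v=8: → [45,57); WM=50
i=17 t=51 v=6: → [45,57); WM=50
i=18 t=54 v=3: → [54,66),[45,57); WM=51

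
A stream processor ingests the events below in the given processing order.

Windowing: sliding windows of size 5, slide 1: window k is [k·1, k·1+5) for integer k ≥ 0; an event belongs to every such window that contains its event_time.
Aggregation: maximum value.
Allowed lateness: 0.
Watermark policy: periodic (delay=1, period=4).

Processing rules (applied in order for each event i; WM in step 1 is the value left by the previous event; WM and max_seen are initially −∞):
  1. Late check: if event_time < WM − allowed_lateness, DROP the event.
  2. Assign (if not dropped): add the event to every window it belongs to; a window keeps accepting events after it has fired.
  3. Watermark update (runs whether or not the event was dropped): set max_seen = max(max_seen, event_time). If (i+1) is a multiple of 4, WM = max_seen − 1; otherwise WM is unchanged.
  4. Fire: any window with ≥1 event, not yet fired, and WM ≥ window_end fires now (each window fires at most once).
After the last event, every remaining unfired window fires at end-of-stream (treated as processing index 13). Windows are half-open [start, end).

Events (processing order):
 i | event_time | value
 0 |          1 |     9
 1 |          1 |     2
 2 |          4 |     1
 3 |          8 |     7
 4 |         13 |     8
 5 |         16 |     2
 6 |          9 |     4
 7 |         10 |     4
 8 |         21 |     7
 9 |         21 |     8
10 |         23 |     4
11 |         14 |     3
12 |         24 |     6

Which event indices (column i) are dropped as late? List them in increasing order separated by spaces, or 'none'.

11

i=0 t=1 v=9: → [1,6),[0,5); WM=−∞
i=1 t=1 v=2: → [1,6),[0,5); WM=−∞
i=2 t=4 v=1: → [4,9),[3,8),[2,7),[1,6),[0,5); WM=−∞
i=3 t=8 v=7: → [8,13),[7,12),[6,11),[5,10),[4,9); WM=7; [0,5) fires=9 [1,6) fires=9 [2,7) fires=1
i=4 t=13 v=8: → [13,18),[12,17),[11,16),[10,15),[9,14); WM=7
i=5 t=16 v=2: → [16,21),[15,20),[14,19),[13,18),[12,17); WM=7
i=6 t=9 v=4: → [9,14),[8,13),[7,12),[6,11),[5,10); WM=7
i=7 t=10 v=4: → [10,15),[9,14),[8,13),[7,12),[6,11); WM=15; [3,8) fires=1 [4,9) fires=7 [5,10) fires=7 [6,11) fires=7 [7,12) fires=7 [8,13) fires=7 [9,14) fires=8 [10,15) fires=8
i=8 t=21 v=7: → [21,26),[20,25),[19,24),[18,23),[17,22); WM=15
i=9 t=21 v=8: → [21,26),[20,25),[19,24),[18,23),[17,22); WM=15
i=10 t=23 v=4: → [23,28),[22,27),[21,26),[20,25),[19,24); WM=15
i=11 t=14 v=3: DROP (t<15-0); WM=22; [11,16) fires=8 [12,17) fires=8 [13,18) fires=8 [14,19) fires=2 [15,20) fires=2 [16,21) fires=2 [17,22) fires=8
i=12 t=24 v=6: → [24,29),[23,28),[22,27),[21,26),[20,25); WM=22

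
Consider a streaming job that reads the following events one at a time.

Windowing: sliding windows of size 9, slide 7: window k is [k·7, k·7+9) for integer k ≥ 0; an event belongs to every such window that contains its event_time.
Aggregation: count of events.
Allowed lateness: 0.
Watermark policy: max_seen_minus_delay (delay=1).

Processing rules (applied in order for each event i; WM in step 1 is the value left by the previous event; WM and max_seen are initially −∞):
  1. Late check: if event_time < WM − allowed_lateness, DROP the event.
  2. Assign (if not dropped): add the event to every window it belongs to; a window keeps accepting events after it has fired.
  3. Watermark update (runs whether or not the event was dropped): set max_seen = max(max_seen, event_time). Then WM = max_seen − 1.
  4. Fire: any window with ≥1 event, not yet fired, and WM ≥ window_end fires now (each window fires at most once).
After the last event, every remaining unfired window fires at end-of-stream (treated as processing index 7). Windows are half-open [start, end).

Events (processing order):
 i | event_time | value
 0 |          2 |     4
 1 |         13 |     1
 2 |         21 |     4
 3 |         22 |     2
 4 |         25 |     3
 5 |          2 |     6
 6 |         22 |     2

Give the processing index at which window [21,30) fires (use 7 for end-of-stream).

7

i=0 t=2 v=4: → [0,9); WM=1
i=1 t=13 v=1: → [7,16); WM=12; [0,9) fires=1
i=2 t=21 v=4: → [21,30),[14,23); WM=20; [7,16) fires=1
i=3 t=22 v=2: → [21,30),[14,23); WM=21
i=4 t=25 v=3: → [21,30); WM=24; [14,23) fires=2
i=5 t=2 v=6: DROP (t<24-0); WM=24
i=6 t=22 v=2: DROP (t<24-0); WM=24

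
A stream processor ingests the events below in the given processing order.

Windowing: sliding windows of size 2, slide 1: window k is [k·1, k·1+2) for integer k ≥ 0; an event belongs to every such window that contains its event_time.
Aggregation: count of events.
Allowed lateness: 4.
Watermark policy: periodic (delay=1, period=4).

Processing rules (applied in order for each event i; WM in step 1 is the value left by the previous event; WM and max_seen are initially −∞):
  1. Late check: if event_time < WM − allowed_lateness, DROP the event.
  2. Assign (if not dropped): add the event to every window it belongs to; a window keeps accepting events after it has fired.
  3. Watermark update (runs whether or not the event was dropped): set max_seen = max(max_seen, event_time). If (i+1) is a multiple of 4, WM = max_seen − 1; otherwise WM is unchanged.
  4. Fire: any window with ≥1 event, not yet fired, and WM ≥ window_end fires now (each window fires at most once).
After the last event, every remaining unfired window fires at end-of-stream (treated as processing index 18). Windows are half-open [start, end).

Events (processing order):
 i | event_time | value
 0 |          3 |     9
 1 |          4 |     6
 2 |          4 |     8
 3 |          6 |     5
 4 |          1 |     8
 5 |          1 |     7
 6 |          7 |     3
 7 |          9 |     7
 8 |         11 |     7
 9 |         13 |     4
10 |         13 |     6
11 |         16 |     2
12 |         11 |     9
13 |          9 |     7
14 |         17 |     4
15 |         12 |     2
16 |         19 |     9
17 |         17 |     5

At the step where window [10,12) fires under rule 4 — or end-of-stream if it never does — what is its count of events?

1

i=0 t=3 v=9: → [3,5),[2,4); WM=−∞
i=1 t=4 v=6: → [4,6),[3,5); WM=−∞
i=2 t=4 v=8: → [4,6),[3,5); WM=−∞
i=3 t=6 v=5: → [6,8),[5,7); WM=5; [2,4) fires=1 [3,5) fires=3
i=4 t=1 v=8: → [1,3),[0,2); WM=5; [0,2) fires=1 [1,3) fires=1
i=5 t=1 v=7: → [1,3),[0,2); WM=5
i=6 t=7 v=3: → [7,9),[6,8); WM=5
i=7 t=9 v=7: → [9,11),[8,10); WM=8; [4,6) fires=2 [5,7) fires=1 [6,8) fires=2
i=8 t=11 v=7: → [11,13),[10,12); WM=8
i=9 t=13 v=4: → [13,15),[12,14); WM=8
i=10 t=13 v=6: → [13,15),[12,14); WM=8
i=11 t=16 v=2: → [16,18),[15,17); WM=15; [7,9) fires=1 [8,10) fires=1 [9,11) fires=1 [10,12) fires=1 [11,13) fires=1 [12,14) fires=2 [13,15) fires=2
i=12 t=11 v=9: → [11,13),[10,12); WM=15
i=13 t=9 v=7: DROP (t<15-4); WM=15
i=14 t=17 v=4: → [17,19),[16,18); WM=15
i=15 t=12 v=2: → [12,14),[11,13); WM=16
i=16 t=19 v=9: → [19,21),[18,20); WM=16
i=17 t=17 v=5: → [17,19),[16,18); WM=16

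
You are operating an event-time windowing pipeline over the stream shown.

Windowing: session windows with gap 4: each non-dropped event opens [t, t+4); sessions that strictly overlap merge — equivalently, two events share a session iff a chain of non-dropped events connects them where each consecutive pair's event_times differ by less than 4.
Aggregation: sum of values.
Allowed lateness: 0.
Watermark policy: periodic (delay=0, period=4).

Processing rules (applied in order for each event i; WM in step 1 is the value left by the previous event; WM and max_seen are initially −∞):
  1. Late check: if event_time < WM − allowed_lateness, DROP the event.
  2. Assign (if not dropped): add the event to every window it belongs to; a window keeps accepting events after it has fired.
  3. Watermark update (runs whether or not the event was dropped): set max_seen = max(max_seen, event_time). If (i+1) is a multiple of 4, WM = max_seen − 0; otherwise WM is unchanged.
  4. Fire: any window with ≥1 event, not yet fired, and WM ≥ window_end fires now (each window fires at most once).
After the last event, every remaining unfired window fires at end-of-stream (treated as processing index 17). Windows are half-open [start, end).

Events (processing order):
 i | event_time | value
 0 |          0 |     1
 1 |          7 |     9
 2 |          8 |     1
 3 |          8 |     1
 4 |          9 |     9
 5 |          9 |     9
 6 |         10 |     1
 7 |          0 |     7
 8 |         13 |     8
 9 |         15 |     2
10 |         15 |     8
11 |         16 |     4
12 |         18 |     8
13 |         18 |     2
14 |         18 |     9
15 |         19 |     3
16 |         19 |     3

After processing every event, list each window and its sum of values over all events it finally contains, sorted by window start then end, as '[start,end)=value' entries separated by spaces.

[0,4)=1 [7,23)=77

i=0 t=0 v=1: → [0,4); WM=−∞
i=1 t=7 v=9: → [7,11); WM=−∞
i=2 t=8 v=1: → [7,12); WM=−∞
i=3 t=8 v=1: → [7,12); WM=8
i=4 t=9 v=9: → [7,13); WM=8
i=5 t=9 v=9: → [7,13); WM=8
i=6 t=10 v=1: → [7,14); WM=8
i=7 t=0 v=7: DROP (t<8-0); WM=10
i=8 t=13 v=8: → [7,17); WM=10
i=9 t=15 v=2: → [7,19); WM=10
i=10 t=15 v=8: → [7,19); WM=10
i=11 t=16 v=4: → [7,20); WM=16
i=12 t=18 v=8: → [7,22); WM=16
i=13 t=18 v=2: → [7,22); WM=16
i=14 t=18 v=9: → [7,22); WM=16
i=15 t=19 v=3: → [7,23); WM=19
i=16 t=19 v=3: → [7,23); WM=19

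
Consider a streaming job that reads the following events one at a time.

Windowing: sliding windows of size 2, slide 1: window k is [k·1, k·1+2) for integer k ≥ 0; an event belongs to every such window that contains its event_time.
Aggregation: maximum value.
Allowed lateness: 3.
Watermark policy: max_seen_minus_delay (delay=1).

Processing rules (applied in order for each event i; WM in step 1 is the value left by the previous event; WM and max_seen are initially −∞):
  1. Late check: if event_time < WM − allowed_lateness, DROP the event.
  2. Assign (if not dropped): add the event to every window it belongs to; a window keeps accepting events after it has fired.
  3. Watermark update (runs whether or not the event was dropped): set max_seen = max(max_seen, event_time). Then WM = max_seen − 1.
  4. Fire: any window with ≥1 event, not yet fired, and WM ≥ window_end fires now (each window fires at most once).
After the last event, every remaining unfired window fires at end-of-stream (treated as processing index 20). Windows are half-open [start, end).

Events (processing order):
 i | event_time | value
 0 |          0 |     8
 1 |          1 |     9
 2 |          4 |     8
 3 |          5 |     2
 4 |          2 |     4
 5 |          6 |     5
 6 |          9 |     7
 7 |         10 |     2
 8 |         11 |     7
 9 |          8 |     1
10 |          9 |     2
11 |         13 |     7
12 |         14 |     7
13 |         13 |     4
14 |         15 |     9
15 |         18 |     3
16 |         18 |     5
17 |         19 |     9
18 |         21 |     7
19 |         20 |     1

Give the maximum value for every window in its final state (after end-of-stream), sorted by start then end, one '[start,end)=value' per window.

[0,2)=9 [1,3)=9 [2,4)=4 [3,5)=8 [4,6)=8 [5,7)=5 [6,8)=5 [7,9)=1 [8,10)=7 [9,11)=7 [10,12)=7 [11,13)=7 [12,14)=7 [13,15)=7 [14,16)=9 [15,17)=9 [17,19)=5 [18,20)=9 [19,21)=9 [20,22)=7 [21,23)=7

i=0 t=0 v=8: → [0,2); WM=-1
i=1 t=1 v=9: → [1,3),[0,2); WM=0
i=2 t=4 v=8: → [4,6),[3,5); WM=3; [0,2) fires=9 [1,3) fires=9
i=3 t=5 v=2: → [5,7),[4,6); WM=4
i=4 t=2 v=4: → [2,4),[1,3); WM=4; [2,4) fires=4
i=5 t=6 v=5: → [6,8),[5,7); WM=5; [3,5) fires=8
i=6 t=9 v=7: → [9,11),[8,10); WM=8; [4,6) fires=8 [5,7) fires=5 [6,8) fires=5
i=7 t=10 v=2: → [10,12),[9,11); WM=9
i=8 t=11 v=7: → [11,13),[10,12); WM=10; [8,10) fires=7
i=9 t=8 v=1: → [8,10),[7,9); WM=10; [7,9) fires=1
i=10 t=9 v=2: → [9,11),[8,10); WM=10
i=11 t=13 v=7: → [13,15),[12,14); WM=12; [9,11) fires=7 [10,12) fires=7
i=12 t=14 v=7: → [14,16),[13,15); WM=13; [11,13) fires=7
i=13 t=13 v=4: → [13,15),[12,14); WM=13
i=14 t=15 v=9: → [15,17),[14,16); WM=14; [12,14) fires=7
i=15 t=18 v=3: → [18,20),[17,19); WM=17; [13,15) fires=7 [14,16) fires=9 [15,17) fires=9
i=16 t=18 v=5: → [18,20),[17,19); WM=17
i=17 t=19 v=9: → [19,21),[18,20); WM=18
i=18 t=21 v=7: → [21,23),[20,22); WM=20; [17,19) fires=5 [18,20) fires=9
i=19 t=20 v=1: → [20,22),[19,21); WM=20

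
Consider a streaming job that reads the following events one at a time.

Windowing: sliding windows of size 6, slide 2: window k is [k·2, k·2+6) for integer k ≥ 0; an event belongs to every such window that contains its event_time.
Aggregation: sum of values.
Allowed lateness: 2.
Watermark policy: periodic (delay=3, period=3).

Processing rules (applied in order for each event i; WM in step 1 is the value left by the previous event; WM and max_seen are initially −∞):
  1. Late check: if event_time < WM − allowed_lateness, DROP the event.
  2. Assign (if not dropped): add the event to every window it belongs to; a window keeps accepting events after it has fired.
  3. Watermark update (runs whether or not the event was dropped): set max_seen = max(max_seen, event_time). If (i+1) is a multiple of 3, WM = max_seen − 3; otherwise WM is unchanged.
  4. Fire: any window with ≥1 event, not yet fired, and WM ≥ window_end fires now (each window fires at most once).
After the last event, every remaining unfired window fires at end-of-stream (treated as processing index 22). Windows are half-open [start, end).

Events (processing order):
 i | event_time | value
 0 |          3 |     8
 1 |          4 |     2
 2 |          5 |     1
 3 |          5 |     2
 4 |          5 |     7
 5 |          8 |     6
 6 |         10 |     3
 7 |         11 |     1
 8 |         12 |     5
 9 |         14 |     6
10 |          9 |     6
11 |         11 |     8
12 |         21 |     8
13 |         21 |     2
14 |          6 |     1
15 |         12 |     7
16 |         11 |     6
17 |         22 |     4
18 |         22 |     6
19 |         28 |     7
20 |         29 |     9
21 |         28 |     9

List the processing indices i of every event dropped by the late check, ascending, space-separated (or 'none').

14 15 16

i=0 t=3 v=8: → [2,8),[0,6); WM=−∞
i=1 t=4 v=2: → [4,10),[2,8),[0,6); WM=−∞
i=2 t=5 v=1: → [4,10),[2,8),[0,6); WM=2
i=3 t=5 v=2: → [4,10),[2,8),[0,6); WM=2
i=4 t=5 v=7: → [4,10),[2,8),[0,6); WM=2
i=5 t=8 v=6: → [8,14),[6,12),[4,10); WM=5
i=6 t=10 v=3: → [10,16),[8,14),[6,12); WM=5
i=7 t=11 v=1: → [10,16),[8,14),[6,12); WM=5
i=8 t=12 v=5: → [12,18),[10,16),[8,14); WM=9; [0,6) fires=20 [2,8) fires=20
i=9 t=14 v=6: → [14,20),[12,18),[10,16); WM=9
i=10 t=9 v=6: → [8,14),[6,12),[4,10); WM=9
i=11 t=11 v=8: → [10,16),[8,14),[6,12); WM=11; [4,10) fires=24
i=12 t=21 v=8: → [20,26),[18,24),[16,22); WM=11
i=13 t=21 v=2: → [20,26),[18,24),[16,22); WM=11
i=14 t=6 v=1: DROP (t<11-2); WM=18; [6,12) fires=24 [8,14) fires=29 [10,16) fires=23 [12,18) fires=11
i=15 t=12 v=7: DROP (t<18-2); WM=18
i=16 t=11 v=6: DROP (t<18-2); WM=18
i=17 t=22 v=4: → [22,28),[20,26),[18,24); WM=19
i=18 t=22 v=6: → [22,28),[20,26),[18,24); WM=19
i=19 t=28 v=7: → [28,34),[26,32),[24,30); WM=19
i=20 t=29 v=9: → [28,34),[26,32),[24,30); WM=26; [14,20) fires=6 [16,22) fires=10 [18,24) fires=20 [20,26) fires=20
i=21 t=28 v=9: → [28,34),[26,32),[24,30); WM=26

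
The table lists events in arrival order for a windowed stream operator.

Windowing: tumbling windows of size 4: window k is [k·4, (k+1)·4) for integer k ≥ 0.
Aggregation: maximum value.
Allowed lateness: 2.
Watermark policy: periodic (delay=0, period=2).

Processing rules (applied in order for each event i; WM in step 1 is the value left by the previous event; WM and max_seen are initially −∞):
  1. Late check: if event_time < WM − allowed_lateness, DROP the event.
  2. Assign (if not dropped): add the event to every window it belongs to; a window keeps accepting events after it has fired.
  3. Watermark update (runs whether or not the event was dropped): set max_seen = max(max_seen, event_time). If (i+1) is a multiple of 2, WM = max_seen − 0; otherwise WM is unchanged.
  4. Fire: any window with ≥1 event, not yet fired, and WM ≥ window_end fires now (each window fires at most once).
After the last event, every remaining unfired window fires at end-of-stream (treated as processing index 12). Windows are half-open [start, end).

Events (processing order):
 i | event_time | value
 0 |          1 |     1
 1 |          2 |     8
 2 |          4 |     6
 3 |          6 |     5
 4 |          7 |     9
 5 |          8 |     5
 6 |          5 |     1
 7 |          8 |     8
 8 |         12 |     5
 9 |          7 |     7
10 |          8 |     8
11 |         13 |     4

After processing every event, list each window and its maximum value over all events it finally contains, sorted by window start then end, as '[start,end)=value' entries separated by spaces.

i=0 t=1 v=1: → [0,4); WM=−∞
i=1 t=2 v=8: → [0,4); WM=2
i=2 t=4 v=6: → [4,8); WM=2
i=3 t=6 v=5: → [4,8); WM=6; [0,4) fires=8
i=4 t=7 v=9: → [4,8); WM=6
i=5 t=8 v=5: → [8,12); WM=8; [4,8) fires=9
i=6 t=5 v=1: DROP (t<8-2); WM=8
i=7 t=8 v=8: → [8,12); WM=8
i=8 t=12 v=5: → [12,16); WM=8
i=9 t=7 v=7: → [4,8); WM=12; [8,12) fires=8
i=10 t=8 v=8: DROP (t<12-2); WM=12
i=11 t=13 v=4: → [12,16); WM=13

[0,4)=8 [4,8)=9 [8,12)=8 [12,16)=5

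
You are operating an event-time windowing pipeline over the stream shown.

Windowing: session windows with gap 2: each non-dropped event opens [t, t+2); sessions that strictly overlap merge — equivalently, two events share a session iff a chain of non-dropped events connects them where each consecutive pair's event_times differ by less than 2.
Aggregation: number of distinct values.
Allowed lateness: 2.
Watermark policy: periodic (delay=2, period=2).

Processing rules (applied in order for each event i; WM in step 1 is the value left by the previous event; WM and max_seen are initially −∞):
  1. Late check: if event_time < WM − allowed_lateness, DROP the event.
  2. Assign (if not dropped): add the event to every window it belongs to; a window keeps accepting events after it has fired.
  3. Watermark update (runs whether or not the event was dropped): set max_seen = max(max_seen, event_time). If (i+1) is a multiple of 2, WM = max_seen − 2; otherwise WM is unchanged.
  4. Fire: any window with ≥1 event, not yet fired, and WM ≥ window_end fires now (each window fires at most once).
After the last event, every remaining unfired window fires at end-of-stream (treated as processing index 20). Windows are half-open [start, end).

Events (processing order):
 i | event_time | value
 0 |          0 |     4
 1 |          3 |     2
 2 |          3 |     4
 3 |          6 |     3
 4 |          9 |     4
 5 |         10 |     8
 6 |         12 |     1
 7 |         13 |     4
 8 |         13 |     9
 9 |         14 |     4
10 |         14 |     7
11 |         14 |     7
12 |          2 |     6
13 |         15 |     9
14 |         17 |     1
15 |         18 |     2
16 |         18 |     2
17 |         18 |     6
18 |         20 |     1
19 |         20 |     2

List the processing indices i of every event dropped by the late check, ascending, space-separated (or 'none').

12

i=0 t=0 v=4: → [0,2); WM=−∞
i=1 t=3 v=2: → [3,5); WM=1
i=2 t=3 v=4: → [3,5); WM=1
i=3 t=6 v=3: → [6,8); WM=4
i=4 t=9 v=4: → [9,11); WM=4
i=5 t=10 v=8: → [9,12); WM=8
i=6 t=12 v=1: → [12,14); WM=8
i=7 t=13 v=4: → [12,15); WM=11
i=8 t=13 v=9: → [12,15); WM=11
i=9 t=14 v=4: → [12,16); WM=12
i=10 t=14 v=7: → [12,16); WM=12
i=11 t=14 v=7: → [12,16); WM=12
i=12 t=2 v=6: DROP (t<12-2); WM=12
i=13 t=15 v=9: → [12,17); WM=13
i=14 t=17 v=1: → [17,19); WM=13
i=15 t=18 v=2: → [17,20); WM=16
i=16 t=18 v=2: → [17,20); WM=16
i=17 t=18 v=6: → [17,20); WM=16
i=18 t=20 v=1: → [20,22); WM=16
i=19 t=20 v=2: → [20,22); WM=18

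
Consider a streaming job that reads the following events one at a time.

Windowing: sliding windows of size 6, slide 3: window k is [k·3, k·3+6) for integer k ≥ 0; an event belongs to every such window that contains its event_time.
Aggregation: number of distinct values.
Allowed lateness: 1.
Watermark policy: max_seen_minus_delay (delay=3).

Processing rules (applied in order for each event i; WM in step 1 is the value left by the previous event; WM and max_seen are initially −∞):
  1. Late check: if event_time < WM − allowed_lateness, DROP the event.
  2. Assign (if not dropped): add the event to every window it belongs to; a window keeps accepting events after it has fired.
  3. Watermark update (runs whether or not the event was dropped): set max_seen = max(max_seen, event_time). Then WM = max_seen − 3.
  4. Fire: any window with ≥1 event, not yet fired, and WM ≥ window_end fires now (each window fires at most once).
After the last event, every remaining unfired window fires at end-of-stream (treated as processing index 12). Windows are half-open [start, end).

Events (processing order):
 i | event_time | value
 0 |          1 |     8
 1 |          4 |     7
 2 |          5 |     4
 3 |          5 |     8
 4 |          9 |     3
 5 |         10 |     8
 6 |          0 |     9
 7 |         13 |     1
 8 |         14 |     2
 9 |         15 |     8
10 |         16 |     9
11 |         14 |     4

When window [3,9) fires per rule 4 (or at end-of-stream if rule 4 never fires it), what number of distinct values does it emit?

i=0 t=1 v=8: → [0,6); WM=-2
i=1 t=4 v=7: → [3,9),[0,6); WM=1
i=2 t=5 v=4: → [3,9),[0,6); WM=2
i=3 t=5 v=8: → [3,9),[0,6); WM=2
i=4 t=9 v=3: → [9,15),[6,12); WM=6; [0,6) fires=3
i=5 t=10 v=8: → [9,15),[6,12); WM=7
i=6 t=0 v=9: DROP (t<7-1); WM=7
i=7 t=13 v=1: → [12,18),[9,15); WM=10; [3,9) fires=3
i=8 t=14 v=2: → [12,18),[9,15); WM=11
i=9 t=15 v=8: → [15,21),[12,18); WM=12; [6,12) fires=2
i=10 t=16 v=9: → [15,21),[12,18); WM=13
i=11 t=14 v=4: → [12,18),[9,15); WM=13

3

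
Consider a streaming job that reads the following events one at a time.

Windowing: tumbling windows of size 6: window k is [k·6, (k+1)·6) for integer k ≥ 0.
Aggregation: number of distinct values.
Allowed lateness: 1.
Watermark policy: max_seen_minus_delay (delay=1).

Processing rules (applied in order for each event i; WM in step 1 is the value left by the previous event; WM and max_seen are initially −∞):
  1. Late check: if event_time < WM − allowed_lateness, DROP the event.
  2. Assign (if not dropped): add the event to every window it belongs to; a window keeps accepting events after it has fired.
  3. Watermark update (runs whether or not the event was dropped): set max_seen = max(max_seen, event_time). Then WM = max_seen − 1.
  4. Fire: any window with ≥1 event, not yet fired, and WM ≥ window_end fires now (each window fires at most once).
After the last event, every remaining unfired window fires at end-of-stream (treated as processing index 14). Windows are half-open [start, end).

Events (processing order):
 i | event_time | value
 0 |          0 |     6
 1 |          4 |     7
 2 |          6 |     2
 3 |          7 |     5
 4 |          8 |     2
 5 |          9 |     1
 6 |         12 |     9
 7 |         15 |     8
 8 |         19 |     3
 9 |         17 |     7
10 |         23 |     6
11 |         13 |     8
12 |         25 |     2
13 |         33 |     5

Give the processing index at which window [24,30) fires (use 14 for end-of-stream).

i=0 t=0 v=6: → [0,6); WM=-1
i=1 t=4 v=7: → [0,6); WM=3
i=2 t=6 v=2: → [6,12); WM=5
i=3 t=7 v=5: → [6,12); WM=6; [0,6) fires=2
i=4 t=8 v=2: → [6,12); WM=7
i=5 t=9 v=1: → [6,12); WM=8
i=6 t=12 v=9: → [12,18); WM=11
i=7 t=15 v=8: → [12,18); WM=14; [6,12) fires=3
i=8 t=19 v=3: → [18,24); WM=18; [12,18) fires=2
i=9 t=17 v=7: → [12,18); WM=18
i=10 t=23 v=6: → [18,24); WM=22
i=11 t=13 v=8: DROP (t<22-1); WM=22
i=12 t=25 v=2: → [24,30); WM=24; [18,24) fires=2
i=13 t=33 v=5: → [30,36); WM=32; [24,30) fires=1

13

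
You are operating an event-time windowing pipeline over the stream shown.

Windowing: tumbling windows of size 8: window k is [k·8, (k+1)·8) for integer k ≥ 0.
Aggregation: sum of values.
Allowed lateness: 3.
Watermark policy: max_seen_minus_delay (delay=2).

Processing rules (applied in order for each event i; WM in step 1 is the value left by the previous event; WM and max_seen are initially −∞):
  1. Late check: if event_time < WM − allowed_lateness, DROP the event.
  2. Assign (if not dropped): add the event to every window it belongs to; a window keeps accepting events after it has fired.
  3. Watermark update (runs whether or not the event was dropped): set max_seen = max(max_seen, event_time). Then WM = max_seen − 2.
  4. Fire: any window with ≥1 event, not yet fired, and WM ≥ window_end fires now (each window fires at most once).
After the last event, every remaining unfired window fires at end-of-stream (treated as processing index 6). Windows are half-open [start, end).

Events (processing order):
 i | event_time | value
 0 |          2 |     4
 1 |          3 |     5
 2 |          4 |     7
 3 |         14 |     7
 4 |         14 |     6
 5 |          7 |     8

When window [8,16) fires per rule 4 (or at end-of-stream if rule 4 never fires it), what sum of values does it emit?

i=0 t=2 v=4: → [0,8); WM=0
i=1 t=3 v=5: → [0,8); WM=1
i=2 t=4 v=7: → [0,8); WM=2
i=3 t=14 v=7: → [8,16); WM=12; [0,8) fires=16
i=4 t=14 v=6: → [8,16); WM=12
i=5 t=7 v=8: DROP (t<12-3); WM=12

13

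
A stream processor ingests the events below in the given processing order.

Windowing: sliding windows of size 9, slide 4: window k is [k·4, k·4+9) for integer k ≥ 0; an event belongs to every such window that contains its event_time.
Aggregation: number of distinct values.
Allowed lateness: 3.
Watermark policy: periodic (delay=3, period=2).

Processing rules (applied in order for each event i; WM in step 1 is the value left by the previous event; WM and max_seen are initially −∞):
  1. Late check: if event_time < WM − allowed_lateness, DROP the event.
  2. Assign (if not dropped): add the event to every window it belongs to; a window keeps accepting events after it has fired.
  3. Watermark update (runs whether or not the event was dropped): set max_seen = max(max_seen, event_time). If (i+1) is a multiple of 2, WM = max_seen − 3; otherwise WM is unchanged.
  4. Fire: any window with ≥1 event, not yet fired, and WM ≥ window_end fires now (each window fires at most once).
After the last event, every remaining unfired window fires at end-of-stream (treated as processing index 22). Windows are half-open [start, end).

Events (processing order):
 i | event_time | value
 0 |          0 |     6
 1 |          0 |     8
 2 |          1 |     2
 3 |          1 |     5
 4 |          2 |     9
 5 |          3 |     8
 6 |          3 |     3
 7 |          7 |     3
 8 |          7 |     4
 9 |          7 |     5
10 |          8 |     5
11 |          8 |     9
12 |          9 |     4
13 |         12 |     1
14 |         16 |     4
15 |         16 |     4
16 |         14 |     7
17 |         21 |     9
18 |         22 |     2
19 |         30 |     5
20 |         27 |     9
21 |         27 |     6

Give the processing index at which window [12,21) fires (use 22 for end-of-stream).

19

i=0 t=0 v=6: → [0,9); WM=−∞
i=1 t=0 v=8: → [0,9); WM=-3
i=2 t=1 v=2: → [0,9); WM=-3
i=3 t=1 v=5: → [0,9); WM=-2
i=4 t=2 v=9: → [0,9); WM=-2
i=5 t=3 v=8: → [0,9); WM=0
i=6 t=3 v=3: → [0,9); WM=0
i=7 t=7 v=3: → [4,13),[0,9); WM=4
i=8 t=7 v=4: → [4,13),[0,9); WM=4
i=9 t=7 v=5: → [4,13),[0,9); WM=4
i=10 t=8 v=5: → [8,17),[4,13),[0,9); WM=4
i=11 t=8 v=9: → [8,17),[4,13),[0,9); WM=5
i=12 t=9 v=4: → [8,17),[4,13); WM=5
i=13 t=12 v=1: → [12,21),[8,17),[4,13); WM=9; [0,9) fires=7
i=14 t=16 v=4: → [16,25),[12,21),[8,17); WM=9
i=15 t=16 v=4: → [16,25),[12,21),[8,17); WM=13; [4,13) fires=5
i=16 t=14 v=7: → [12,21),[8,17); WM=13
i=17 t=21 v=9: → [20,29),[16,25); WM=18; [8,17) fires=5
i=18 t=22 v=2: → [20,29),[16,25); WM=18
i=19 t=30 v=5: → [28,37),[24,33); WM=27; [12,21) fires=3 [16,25) fires=3
i=20 t=27 v=9: → [24,33),[20,29); WM=27
i=21 t=27 v=6: → [24,33),[20,29); WM=27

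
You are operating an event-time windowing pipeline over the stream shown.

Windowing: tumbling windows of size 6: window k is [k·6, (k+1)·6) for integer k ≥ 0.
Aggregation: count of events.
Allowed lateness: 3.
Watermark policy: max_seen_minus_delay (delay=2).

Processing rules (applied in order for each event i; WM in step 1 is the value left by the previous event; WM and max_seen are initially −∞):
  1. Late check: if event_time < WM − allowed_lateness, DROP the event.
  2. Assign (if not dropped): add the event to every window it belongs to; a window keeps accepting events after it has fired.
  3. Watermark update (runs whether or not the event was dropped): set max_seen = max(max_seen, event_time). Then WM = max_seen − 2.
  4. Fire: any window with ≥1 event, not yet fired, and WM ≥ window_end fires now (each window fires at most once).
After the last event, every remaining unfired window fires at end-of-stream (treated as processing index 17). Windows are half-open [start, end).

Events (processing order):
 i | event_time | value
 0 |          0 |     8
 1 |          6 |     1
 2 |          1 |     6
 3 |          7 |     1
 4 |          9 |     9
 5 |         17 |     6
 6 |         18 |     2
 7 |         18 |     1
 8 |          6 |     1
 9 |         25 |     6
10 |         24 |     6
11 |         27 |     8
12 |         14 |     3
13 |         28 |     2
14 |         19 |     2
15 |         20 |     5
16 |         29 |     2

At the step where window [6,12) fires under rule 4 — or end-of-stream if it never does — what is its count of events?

3

i=0 t=0 v=8: → [0,6); WM=-2
i=1 t=6 v=1: → [6,12); WM=4
i=2 t=1 v=6: → [0,6); WM=4
i=3 t=7 v=1: → [6,12); WM=5
i=4 t=9 v=9: → [6,12); WM=7; [0,6) fires=2
i=5 t=17 v=6: → [12,18); WM=15; [6,12) fires=3
i=6 t=18 v=2: → [18,24); WM=16
i=7 t=18 v=1: → [18,24); WM=16
i=8 t=6 v=1: DROP (t<16-3); WM=16
i=9 t=25 v=6: → [24,30); WM=23; [12,18) fires=1
i=10 t=24 v=6: → [24,30); WM=23
i=11 t=27 v=8: → [24,30); WM=25; [18,24) fires=2
i=12 t=14 v=3: DROP (t<25-3); WM=25
i=13 t=28 v=2: → [24,30); WM=26
i=14 t=19 v=2: DROP (t<26-3); WM=26
i=15 t=20 v=5: DROP (t<26-3); WM=26
i=16 t=29 v=2: → [24,30); WM=27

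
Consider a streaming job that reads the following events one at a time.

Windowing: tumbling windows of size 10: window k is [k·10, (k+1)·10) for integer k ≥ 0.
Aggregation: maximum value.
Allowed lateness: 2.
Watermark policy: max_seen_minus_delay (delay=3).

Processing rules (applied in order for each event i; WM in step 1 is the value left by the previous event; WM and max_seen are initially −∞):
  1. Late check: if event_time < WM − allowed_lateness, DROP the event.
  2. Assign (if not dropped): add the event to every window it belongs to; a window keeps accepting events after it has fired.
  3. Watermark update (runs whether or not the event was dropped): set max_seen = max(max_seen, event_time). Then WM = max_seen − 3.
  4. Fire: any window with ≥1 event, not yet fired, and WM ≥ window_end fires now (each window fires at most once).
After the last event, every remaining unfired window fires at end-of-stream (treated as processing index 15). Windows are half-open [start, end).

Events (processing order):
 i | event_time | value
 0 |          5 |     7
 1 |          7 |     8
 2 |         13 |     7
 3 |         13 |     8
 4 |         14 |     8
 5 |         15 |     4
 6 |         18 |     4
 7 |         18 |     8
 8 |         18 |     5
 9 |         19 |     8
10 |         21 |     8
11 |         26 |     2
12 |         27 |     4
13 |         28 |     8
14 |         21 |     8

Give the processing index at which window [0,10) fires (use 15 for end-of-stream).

i=0 t=5 v=7: → [0,10); WM=2
i=1 t=7 v=8: → [0,10); WM=4
i=2 t=13 v=7: → [10,20); WM=10; [0,10) fires=8
i=3 t=13 v=8: → [10,20); WM=10
i=4 t=14 v=8: → [10,20); WM=11
i=5 t=15 v=4: → [10,20); WM=12
i=6 t=18 v=4: → [10,20); WM=15
i=7 t=18 v=8: → [10,20); WM=15
i=8 t=18 v=5: → [10,20); WM=15
i=9 t=19 v=8: → [10,20); WM=16
i=10 t=21 v=8: → [20,30); WM=18
i=11 t=26 v=2: → [20,30); WM=23; [10,20) fires=8
i=12 t=27 v=4: → [20,30); WM=24
i=13 t=28 v=8: → [20,30); WM=25
i=14 t=21 v=8: DROP (t<25-2); WM=25

2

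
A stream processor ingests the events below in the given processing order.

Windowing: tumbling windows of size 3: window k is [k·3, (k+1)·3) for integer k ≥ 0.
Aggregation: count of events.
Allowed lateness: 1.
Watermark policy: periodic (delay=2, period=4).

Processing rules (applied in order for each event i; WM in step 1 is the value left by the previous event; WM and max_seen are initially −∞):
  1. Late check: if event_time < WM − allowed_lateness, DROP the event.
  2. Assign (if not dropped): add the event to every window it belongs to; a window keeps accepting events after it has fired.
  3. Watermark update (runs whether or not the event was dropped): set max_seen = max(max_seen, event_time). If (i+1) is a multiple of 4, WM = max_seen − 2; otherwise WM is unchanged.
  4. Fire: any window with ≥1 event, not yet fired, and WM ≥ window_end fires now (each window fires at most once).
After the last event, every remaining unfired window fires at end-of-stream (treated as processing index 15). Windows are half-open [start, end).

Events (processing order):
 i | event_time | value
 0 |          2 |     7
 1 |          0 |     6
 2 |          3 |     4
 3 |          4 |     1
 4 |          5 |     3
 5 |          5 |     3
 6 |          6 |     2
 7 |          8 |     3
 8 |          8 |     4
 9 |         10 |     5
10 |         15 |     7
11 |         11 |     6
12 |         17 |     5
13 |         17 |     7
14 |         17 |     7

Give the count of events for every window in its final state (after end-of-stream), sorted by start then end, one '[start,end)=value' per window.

i=0 t=2 v=7: → [0,3); WM=−∞
i=1 t=0 v=6: → [0,3); WM=−∞
i=2 t=3 v=4: → [3,6); WM=−∞
i=3 t=4 v=1: → [3,6); WM=2
i=4 t=5 v=3: → [3,6); WM=2
i=5 t=5 v=3: → [3,6); WM=2
i=6 t=6 v=2: → [6,9); WM=2
i=7 t=8 v=3: → [6,9); WM=6; [0,3) fires=2 [3,6) fires=4
i=8 t=8 v=4: → [6,9); WM=6
i=9 t=10 v=5: → [9,12); WM=6
i=10 t=15 v=7: → [15,18); WM=6
i=11 t=11 v=6: → [9,12); WM=13; [6,9) fires=3 [9,12) fires=2
i=12 t=17 v=5: → [15,18); WM=13
i=13 t=17 v=7: → [15,18); WM=13
i=14 t=17 v=7: → [15,18); WM=13

[0,3)=2 [3,6)=4 [6,9)=3 [9,12)=2 [15,18)=4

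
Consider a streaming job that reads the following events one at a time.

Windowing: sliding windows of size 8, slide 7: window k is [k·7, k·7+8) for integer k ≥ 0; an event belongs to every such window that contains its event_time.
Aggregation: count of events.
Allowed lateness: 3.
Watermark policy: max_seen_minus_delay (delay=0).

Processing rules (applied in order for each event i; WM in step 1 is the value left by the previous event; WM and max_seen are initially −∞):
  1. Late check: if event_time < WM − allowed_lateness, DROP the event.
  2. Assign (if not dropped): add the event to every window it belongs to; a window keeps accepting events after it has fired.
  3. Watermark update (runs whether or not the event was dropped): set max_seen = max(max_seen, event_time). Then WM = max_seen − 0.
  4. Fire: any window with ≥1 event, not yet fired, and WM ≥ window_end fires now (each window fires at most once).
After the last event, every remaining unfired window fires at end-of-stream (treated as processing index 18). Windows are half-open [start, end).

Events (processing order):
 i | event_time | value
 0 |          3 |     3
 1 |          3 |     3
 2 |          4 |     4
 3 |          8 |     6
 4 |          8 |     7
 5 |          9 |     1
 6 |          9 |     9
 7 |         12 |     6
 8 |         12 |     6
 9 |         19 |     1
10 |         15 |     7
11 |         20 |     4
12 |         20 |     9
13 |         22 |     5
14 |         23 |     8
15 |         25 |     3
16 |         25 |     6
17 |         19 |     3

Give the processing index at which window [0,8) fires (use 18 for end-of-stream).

3

i=0 t=3 v=3: → [0,8); WM=3
i=1 t=3 v=3: → [0,8); WM=3
i=2 t=4 v=4: → [0,8); WM=4
i=3 t=8 v=6: → [7,15); WM=8; [0,8) fires=3
i=4 t=8 v=7: → [7,15); WM=8
i=5 t=9 v=1: → [7,15); WM=9
i=6 t=9 v=9: → [7,15); WM=9
i=7 t=12 v=6: → [7,15); WM=12
i=8 t=12 v=6: → [7,15); WM=12
i=9 t=19 v=1: → [14,22); WM=19; [7,15) fires=6
i=10 t=15 v=7: DROP (t<19-3); WM=19
i=11 t=20 v=4: → [14,22); WM=20
i=12 t=20 v=9: → [14,22); WM=20
i=13 t=22 v=5: → [21,29); WM=22; [14,22) fires=3
i=14 t=23 v=8: → [21,29); WM=23
i=15 t=25 v=3: → [21,29); WM=25
i=16 t=25 v=6: → [21,29); WM=25
i=17 t=19 v=3: DROP (t<25-3); WM=25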